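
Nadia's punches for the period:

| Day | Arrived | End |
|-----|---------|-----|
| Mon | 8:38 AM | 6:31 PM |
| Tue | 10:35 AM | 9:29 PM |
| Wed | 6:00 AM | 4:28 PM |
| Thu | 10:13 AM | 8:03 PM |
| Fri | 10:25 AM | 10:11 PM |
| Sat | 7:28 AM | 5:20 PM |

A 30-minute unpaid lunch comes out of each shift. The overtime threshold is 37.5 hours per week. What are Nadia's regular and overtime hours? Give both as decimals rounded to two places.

Mon: 8:38 AM–6:31 PM = 9 h 53 min; less 30 min break → 9 h 23 min
Tue: 10:35 AM–9:29 PM = 10 h 54 min; less 30 min break → 10 h 24 min
Wed: 6:00 AM–4:28 PM = 10 h 28 min; less 30 min break → 9 h 58 min
Thu: 10:13 AM–8:03 PM = 9 h 50 min; less 30 min break → 9 h 20 min
Fri: 10:25 AM–10:11 PM = 11 h 46 min; less 30 min break → 11 h 16 min
Sat: 7:28 AM–5:20 PM = 9 h 52 min; less 30 min break → 9 h 22 min
Total worked: 59 h 43 min = 59.72 h.
Threshold 37.5 h → overtime 22 h 13 min, regular 37 h 30 min.

Regular 37.50 hours, overtime 22.22 hours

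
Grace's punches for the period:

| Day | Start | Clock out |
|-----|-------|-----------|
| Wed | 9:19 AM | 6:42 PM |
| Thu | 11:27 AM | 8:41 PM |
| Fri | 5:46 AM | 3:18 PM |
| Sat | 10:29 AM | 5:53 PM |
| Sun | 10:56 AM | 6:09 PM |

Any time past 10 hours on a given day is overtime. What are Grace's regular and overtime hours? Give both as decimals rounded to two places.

Wed: 9:19 AM–6:42 PM = 9 h 23 min
Thu: 11:27 AM–8:41 PM = 9 h 14 min
Fri: 5:46 AM–3:18 PM = 9 h 32 min
Sat: 10:29 AM–5:53 PM = 7 h 24 min
Sun: 10:56 AM–6:09 PM = 7 h 13 min
Wed reg 9 h 23 min / OT 0 h 0 min; Thu reg 9 h 14 min / OT 0 h 0 min; Fri reg 9 h 32 min / OT 0 h 0 min; Sat reg 7 h 24 min / OT 0 h 0 min; Sun reg 7 h 13 min / OT 0 h 0 min.
Totals: regular 42 h 46 min, overtime 0 h 0 min.

Regular 42.77 hours, overtime 0.00 hours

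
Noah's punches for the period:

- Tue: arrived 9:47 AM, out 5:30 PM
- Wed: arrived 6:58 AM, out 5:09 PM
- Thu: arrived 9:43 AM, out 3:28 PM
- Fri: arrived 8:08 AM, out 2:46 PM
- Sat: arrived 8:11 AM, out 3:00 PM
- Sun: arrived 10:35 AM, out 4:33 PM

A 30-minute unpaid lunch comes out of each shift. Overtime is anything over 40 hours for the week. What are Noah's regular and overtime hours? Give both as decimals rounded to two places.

Tue: 9:47 AM–5:30 PM = 7 h 43 min; less 30 min break → 7 h 13 min
Wed: 6:58 AM–5:09 PM = 10 h 11 min; less 30 min break → 9 h 41 min
Thu: 9:43 AM–3:28 PM = 5 h 45 min; less 30 min break → 5 h 15 min
Fri: 8:08 AM–2:46 PM = 6 h 38 min; less 30 min break → 6 h 8 min
Sat: 8:11 AM–3:00 PM = 6 h 49 min; less 30 min break → 6 h 19 min
Sun: 10:35 AM–4:33 PM = 5 h 58 min; less 30 min break → 5 h 28 min
Total worked: 40 h 4 min = 40.07 h.
Threshold 40 h → overtime 0 h 4 min, regular 40 h 0 min.

Regular 40.00 hours, overtime 0.07 hours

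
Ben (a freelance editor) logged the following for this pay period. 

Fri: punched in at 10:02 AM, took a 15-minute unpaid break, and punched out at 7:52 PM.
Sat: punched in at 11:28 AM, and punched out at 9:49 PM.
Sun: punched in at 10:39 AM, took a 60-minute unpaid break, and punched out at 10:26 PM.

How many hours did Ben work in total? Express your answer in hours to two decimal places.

30.72 hours

Fri: 10:02 AM–7:52 PM = 9 h 50 min; less 15 min break → 9 h 35 min
Sat: 11:28 AM–9:49 PM = 10 h 21 min
Sun: 10:39 AM–10:26 PM = 11 h 47 min; less 60 min break → 10 h 47 min
Total: 9 h 35 min + 10 h 21 min + 10 h 47 min = 30 h 43 min.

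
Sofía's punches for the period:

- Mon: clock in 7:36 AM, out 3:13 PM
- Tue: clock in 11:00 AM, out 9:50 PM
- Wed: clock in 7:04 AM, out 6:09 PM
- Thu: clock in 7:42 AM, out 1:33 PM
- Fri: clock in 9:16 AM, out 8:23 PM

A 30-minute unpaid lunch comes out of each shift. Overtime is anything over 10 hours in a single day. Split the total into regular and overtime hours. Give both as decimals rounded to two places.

Mon: 7:36 AM–3:13 PM = 7 h 37 min; less 30 min break → 7 h 7 min
Tue: 11:00 AM–9:50 PM = 10 h 50 min; less 30 min break → 10 h 20 min
Wed: 7:04 AM–6:09 PM = 11 h 5 min; less 30 min break → 10 h 35 min
Thu: 7:42 AM–1:33 PM = 5 h 51 min; less 30 min break → 5 h 21 min
Fri: 9:16 AM–8:23 PM = 11 h 7 min; less 30 min break → 10 h 37 min
Mon reg 7 h 7 min / OT 0 h 0 min; Tue reg 10 h 0 min / OT 0 h 20 min; Wed reg 10 h 0 min / OT 0 h 35 min; Thu reg 5 h 21 min / OT 0 h 0 min; Fri reg 10 h 0 min / OT 0 h 37 min.
Totals: regular 42 h 28 min, overtime 1 h 32 min.

Regular 42.47 hours, overtime 1.53 hours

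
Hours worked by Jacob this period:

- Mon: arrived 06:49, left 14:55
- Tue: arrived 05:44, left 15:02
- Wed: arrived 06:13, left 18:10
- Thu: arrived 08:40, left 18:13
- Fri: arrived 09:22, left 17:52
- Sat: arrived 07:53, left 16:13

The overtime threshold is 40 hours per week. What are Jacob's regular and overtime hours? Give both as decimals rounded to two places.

Regular 40.00 hours, overtime 15.73 hours

Mon: 06:49–14:55 = 8 h 6 min
Tue: 05:44–15:02 = 9 h 18 min
Wed: 06:13–18:10 = 11 h 57 min
Thu: 08:40–18:13 = 9 h 33 min
Fri: 09:22–17:52 = 8 h 30 min
Sat: 07:53–16:13 = 8 h 20 min
Total worked: 55 h 44 min = 55.73 h.
Threshold 40 h → overtime 15 h 44 min, regular 40 h 0 min.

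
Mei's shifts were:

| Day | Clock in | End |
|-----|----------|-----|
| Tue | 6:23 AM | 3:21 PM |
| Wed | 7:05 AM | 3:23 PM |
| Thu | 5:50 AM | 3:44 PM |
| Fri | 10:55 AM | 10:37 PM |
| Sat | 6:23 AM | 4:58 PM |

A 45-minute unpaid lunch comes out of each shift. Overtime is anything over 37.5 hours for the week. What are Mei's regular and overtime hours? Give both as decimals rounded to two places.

Tue: 6:23 AM–3:21 PM = 8 h 58 min; less 45 min break → 8 h 13 min
Wed: 7:05 AM–3:23 PM = 8 h 18 min; less 45 min break → 7 h 33 min
Thu: 5:50 AM–3:44 PM = 9 h 54 min; less 45 min break → 9 h 9 min
Fri: 10:55 AM–10:37 PM = 11 h 42 min; less 45 min break → 10 h 57 min
Sat: 6:23 AM–4:58 PM = 10 h 35 min; less 45 min break → 9 h 50 min
Total worked: 45 h 42 min = 45.70 h.
Threshold 37.5 h → overtime 8 h 12 min, regular 37 h 30 min.

Regular 37.50 hours, overtime 8.20 hours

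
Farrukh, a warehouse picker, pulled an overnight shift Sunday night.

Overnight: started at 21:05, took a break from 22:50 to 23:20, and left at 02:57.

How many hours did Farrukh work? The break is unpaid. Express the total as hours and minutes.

Overnight: 21:05 → midnight = 2 h 55 min; midnight → 02:57 = 2 h 57 min; span 5 h 52 min; less 30 min break → 5 h 22 min

5 h 22 min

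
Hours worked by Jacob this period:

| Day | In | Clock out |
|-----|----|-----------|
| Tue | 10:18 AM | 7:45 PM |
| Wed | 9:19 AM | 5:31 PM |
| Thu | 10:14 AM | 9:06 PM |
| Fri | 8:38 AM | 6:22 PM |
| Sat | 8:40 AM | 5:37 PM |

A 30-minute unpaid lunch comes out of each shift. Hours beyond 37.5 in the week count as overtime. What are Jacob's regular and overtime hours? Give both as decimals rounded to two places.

Tue: 10:18 AM–7:45 PM = 9 h 27 min; less 30 min break → 8 h 57 min
Wed: 9:19 AM–5:31 PM = 8 h 12 min; less 30 min break → 7 h 42 min
Thu: 10:14 AM–9:06 PM = 10 h 52 min; less 30 min break → 10 h 22 min
Fri: 8:38 AM–6:22 PM = 9 h 44 min; less 30 min break → 9 h 14 min
Sat: 8:40 AM–5:37 PM = 8 h 57 min; less 30 min break → 8 h 27 min
Total worked: 44 h 42 min = 44.70 h.
Threshold 37.5 h → overtime 7 h 12 min, regular 37 h 30 min.

Regular 37.50 hours, overtime 7.20 hours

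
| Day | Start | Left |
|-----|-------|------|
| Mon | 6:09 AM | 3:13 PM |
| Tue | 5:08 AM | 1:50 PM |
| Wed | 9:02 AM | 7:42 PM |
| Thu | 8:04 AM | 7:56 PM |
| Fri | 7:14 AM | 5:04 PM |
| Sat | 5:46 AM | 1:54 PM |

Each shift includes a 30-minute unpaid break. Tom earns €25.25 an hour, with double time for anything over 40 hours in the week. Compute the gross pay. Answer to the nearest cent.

Mon: 6:09 AM–3:13 PM = 9 h 4 min; less 30 min break → 8 h 34 min
Tue: 5:08 AM–1:50 PM = 8 h 42 min; less 30 min break → 8 h 12 min
Wed: 9:02 AM–7:42 PM = 10 h 40 min; less 30 min break → 10 h 10 min
Thu: 8:04 AM–7:56 PM = 11 h 52 min; less 30 min break → 11 h 22 min
Fri: 7:14 AM–5:04 PM = 9 h 50 min; less 30 min break → 9 h 20 min
Sat: 5:46 AM–1:54 PM = 8 h 8 min; less 30 min break → 7 h 38 min
Total worked: 55 h 16 min = 3316 min.
Regular 40 h 0 min = 2400 min at €25.25/h; overtime 15 h 16 min = 916 min at €50.50/h.
Pay = (2400 × €25.25 + 916 × €50.50) ÷ 60 = €1780.97.

€1780.97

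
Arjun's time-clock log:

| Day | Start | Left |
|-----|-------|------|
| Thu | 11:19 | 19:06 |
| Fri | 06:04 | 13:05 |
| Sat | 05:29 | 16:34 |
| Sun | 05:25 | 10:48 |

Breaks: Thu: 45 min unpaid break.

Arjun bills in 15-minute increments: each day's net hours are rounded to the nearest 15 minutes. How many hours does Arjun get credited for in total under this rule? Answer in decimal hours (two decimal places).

Thu: 11:19–19:06 = 7 h 47 min − 45 min = 7 h 2 min → rounds to 7 h 0 min
Fri: 06:04–13:05 = 7 h 1 min → rounds to 7 h 0 min
Sat: 05:29–16:34 = 11 h 5 min → rounds to 11 h 0 min
Sun: 05:25–10:48 = 5 h 23 min → rounds to 5 h 30 min
Total credited: 30 h 30 min.

30.50 hours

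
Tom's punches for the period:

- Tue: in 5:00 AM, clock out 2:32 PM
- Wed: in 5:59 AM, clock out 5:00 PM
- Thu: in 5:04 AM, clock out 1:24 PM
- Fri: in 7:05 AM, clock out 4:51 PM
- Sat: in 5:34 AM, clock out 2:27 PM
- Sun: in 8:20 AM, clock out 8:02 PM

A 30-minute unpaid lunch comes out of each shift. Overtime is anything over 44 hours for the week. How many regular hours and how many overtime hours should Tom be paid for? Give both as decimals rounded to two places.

Tue: 5:00 AM–2:32 PM = 9 h 32 min; less 30 min break → 9 h 2 min
Wed: 5:59 AM–5:00 PM = 11 h 1 min; less 30 min break → 10 h 31 min
Thu: 5:04 AM–1:24 PM = 8 h 20 min; less 30 min break → 7 h 50 min
Fri: 7:05 AM–4:51 PM = 9 h 46 min; less 30 min break → 9 h 16 min
Sat: 5:34 AM–2:27 PM = 8 h 53 min; less 30 min break → 8 h 23 min
Sun: 8:20 AM–8:02 PM = 11 h 42 min; less 30 min break → 11 h 12 min
Total worked: 56 h 14 min = 56.23 h.
Threshold 44 h → overtime 12 h 14 min, regular 44 h 0 min.

Regular 44.00 hours, overtime 12.23 hours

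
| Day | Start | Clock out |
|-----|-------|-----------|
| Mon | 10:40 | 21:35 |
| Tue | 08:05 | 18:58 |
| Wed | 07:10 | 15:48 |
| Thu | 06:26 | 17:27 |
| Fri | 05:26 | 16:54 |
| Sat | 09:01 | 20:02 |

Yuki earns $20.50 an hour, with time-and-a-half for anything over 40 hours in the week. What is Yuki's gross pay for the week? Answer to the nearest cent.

$1555.95

Mon: 10:40–21:35 = 10 h 55 min
Tue: 08:05–18:58 = 10 h 53 min
Wed: 07:10–15:48 = 8 h 38 min
Thu: 06:26–17:27 = 11 h 1 min
Fri: 05:26–16:54 = 11 h 28 min
Sat: 09:01–20:02 = 11 h 1 min
Total worked: 63 h 56 min = 3836 min.
Regular 40 h 0 min = 2400 min at $20.50/h; overtime 23 h 56 min = 1436 min at $30.75/h.
Pay = (2400 × $20.50 + 1436 × $30.75) ÷ 60 = $1555.95.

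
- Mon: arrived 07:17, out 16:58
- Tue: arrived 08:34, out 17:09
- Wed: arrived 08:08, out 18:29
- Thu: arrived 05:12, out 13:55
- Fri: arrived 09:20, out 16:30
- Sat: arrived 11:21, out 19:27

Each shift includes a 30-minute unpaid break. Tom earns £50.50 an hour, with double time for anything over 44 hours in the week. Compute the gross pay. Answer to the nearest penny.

Mon: 07:17–16:58 = 9 h 41 min; less 30 min break → 9 h 11 min
Tue: 08:34–17:09 = 8 h 35 min; less 30 min break → 8 h 5 min
Wed: 08:08–18:29 = 10 h 21 min; less 30 min break → 9 h 51 min
Thu: 05:12–13:55 = 8 h 43 min; less 30 min break → 8 h 13 min
Fri: 09:20–16:30 = 7 h 10 min; less 30 min break → 6 h 40 min
Sat: 11:21–19:27 = 8 h 6 min; less 30 min break → 7 h 36 min
Total worked: 49 h 36 min = 2976 min.
Regular 44 h 0 min = 2640 min at £50.50/h; overtime 5 h 36 min = 336 min at £101.00/h.
Pay = (2640 × £50.50 + 336 × £101.00) ÷ 60 = £2787.60.

£2787.60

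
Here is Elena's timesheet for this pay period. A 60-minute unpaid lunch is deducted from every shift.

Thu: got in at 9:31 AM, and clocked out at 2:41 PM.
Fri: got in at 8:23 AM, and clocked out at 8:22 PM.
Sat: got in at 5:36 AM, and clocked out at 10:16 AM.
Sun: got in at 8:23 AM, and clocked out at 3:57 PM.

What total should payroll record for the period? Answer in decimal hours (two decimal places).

Thu: 9:31 AM–2:41 PM = 5 h 10 min; less 60 min break → 4 h 10 min
Fri: 8:23 AM–8:22 PM = 11 h 59 min; less 60 min break → 10 h 59 min
Sat: 5:36 AM–10:16 AM = 4 h 40 min; less 60 min break → 3 h 40 min
Sun: 8:23 AM–3:57 PM = 7 h 34 min; less 60 min break → 6 h 34 min
Total: 4 h 10 min + 10 h 59 min + 3 h 40 min + 6 h 34 min = 25 h 23 min.

25.38 hours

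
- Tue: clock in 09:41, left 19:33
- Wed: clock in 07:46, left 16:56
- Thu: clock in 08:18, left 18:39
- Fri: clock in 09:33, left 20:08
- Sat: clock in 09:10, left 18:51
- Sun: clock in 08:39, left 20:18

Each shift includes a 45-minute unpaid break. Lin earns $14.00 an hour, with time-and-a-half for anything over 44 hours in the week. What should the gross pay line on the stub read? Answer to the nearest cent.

Tue: 09:41–19:33 = 9 h 52 min; less 45 min break → 9 h 7 min
Wed: 07:46–16:56 = 9 h 10 min; less 45 min break → 8 h 25 min
Thu: 08:18–18:39 = 10 h 21 min; less 45 min break → 9 h 36 min
Fri: 09:33–20:08 = 10 h 35 min; less 45 min break → 9 h 50 min
Sat: 09:10–18:51 = 9 h 41 min; less 45 min break → 8 h 56 min
Sun: 08:39–20:18 = 11 h 39 min; less 45 min break → 10 h 54 min
Total worked: 56 h 48 min = 3408 min.
Regular 44 h 0 min = 2640 min at $14.00/h; overtime 12 h 48 min = 768 min at $21.00/h.
Pay = (2640 × $14.00 + 768 × $21.00) ÷ 60 = $884.80.

$884.80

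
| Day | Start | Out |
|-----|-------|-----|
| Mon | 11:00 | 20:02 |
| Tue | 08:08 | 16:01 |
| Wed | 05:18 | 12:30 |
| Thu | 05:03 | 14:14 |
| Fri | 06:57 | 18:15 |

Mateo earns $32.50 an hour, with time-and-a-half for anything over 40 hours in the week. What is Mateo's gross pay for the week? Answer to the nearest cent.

$1524.25

Mon: 11:00–20:02 = 9 h 2 min
Tue: 08:08–16:01 = 7 h 53 min
Wed: 05:18–12:30 = 7 h 12 min
Thu: 05:03–14:14 = 9 h 11 min
Fri: 06:57–18:15 = 11 h 18 min
Total worked: 44 h 36 min = 2676 min.
Regular 40 h 0 min = 2400 min at $32.50/h; overtime 4 h 36 min = 276 min at $48.75/h.
Pay = (2400 × $32.50 + 276 × $48.75) ÷ 60 = $1524.25.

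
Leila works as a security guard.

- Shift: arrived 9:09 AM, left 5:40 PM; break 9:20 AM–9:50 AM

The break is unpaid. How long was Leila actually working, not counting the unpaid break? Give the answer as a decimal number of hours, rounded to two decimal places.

8.02 hours

Shift: 9:09 AM–5:40 PM = 8 h 31 min; less 30 min break → 8 h 1 min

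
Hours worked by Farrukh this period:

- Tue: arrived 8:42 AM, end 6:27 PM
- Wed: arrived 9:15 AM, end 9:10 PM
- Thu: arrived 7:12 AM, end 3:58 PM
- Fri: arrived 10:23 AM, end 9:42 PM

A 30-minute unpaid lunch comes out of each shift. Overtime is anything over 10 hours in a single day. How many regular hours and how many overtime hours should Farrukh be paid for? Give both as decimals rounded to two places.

Regular 37.52 hours, overtime 2.23 hours

Tue: 8:42 AM–6:27 PM = 9 h 45 min; less 30 min break → 9 h 15 min
Wed: 9:15 AM–9:10 PM = 11 h 55 min; less 30 min break → 11 h 25 min
Thu: 7:12 AM–3:58 PM = 8 h 46 min; less 30 min break → 8 h 16 min
Fri: 10:23 AM–9:42 PM = 11 h 19 min; less 30 min break → 10 h 49 min
Tue reg 9 h 15 min / OT 0 h 0 min; Wed reg 10 h 0 min / OT 1 h 25 min; Thu reg 8 h 16 min / OT 0 h 0 min; Fri reg 10 h 0 min / OT 0 h 49 min.
Totals: regular 37 h 31 min, overtime 2 h 14 min.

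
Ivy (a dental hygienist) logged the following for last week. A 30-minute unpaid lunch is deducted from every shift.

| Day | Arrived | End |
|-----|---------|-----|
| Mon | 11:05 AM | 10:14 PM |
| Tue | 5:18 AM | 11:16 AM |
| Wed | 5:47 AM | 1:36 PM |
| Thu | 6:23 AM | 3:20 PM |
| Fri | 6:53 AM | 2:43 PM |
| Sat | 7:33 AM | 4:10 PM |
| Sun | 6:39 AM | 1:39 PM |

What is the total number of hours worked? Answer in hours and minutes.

53 h 50 min

Mon: 11:05 AM–10:14 PM = 11 h 9 min; less 30 min break → 10 h 39 min
Tue: 5:18 AM–11:16 AM = 5 h 58 min; less 30 min break → 5 h 28 min
Wed: 5:47 AM–1:36 PM = 7 h 49 min; less 30 min break → 7 h 19 min
Thu: 6:23 AM–3:20 PM = 8 h 57 min; less 30 min break → 8 h 27 min
Fri: 6:53 AM–2:43 PM = 7 h 50 min; less 30 min break → 7 h 20 min
Sat: 7:33 AM–4:10 PM = 8 h 37 min; less 30 min break → 8 h 7 min
Sun: 6:39 AM–1:39 PM = 7 h 0 min; less 30 min break → 6 h 30 min
Total: 10 h 39 min + 5 h 28 min + 7 h 19 min + 8 h 27 min + 7 h 20 min + 8 h 7 min + 6 h 30 min = 53 h 50 min.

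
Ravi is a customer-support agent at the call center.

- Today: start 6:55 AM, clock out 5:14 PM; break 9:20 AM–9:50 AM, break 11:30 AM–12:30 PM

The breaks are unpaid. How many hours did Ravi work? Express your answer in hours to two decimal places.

8.82 hours

Today: 6:55 AM–5:14 PM = 10 h 19 min; less 90 min break → 8 h 49 min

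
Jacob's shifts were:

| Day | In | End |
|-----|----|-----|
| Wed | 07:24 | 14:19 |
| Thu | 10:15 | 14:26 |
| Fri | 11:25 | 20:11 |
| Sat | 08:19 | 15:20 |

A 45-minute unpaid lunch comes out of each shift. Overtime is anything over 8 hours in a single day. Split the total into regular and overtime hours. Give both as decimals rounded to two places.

Regular 23.87 hours, overtime 0.02 hours

Wed: 07:24–14:19 = 6 h 55 min; less 45 min break → 6 h 10 min
Thu: 10:15–14:26 = 4 h 11 min; less 45 min break → 3 h 26 min
Fri: 11:25–20:11 = 8 h 46 min; less 45 min break → 8 h 1 min
Sat: 08:19–15:20 = 7 h 1 min; less 45 min break → 6 h 16 min
Wed reg 6 h 10 min / OT 0 h 0 min; Thu reg 3 h 26 min / OT 0 h 0 min; Fri reg 8 h 0 min / OT 0 h 1 min; Sat reg 6 h 16 min / OT 0 h 0 min.
Totals: regular 23 h 52 min, overtime 0 h 1 min.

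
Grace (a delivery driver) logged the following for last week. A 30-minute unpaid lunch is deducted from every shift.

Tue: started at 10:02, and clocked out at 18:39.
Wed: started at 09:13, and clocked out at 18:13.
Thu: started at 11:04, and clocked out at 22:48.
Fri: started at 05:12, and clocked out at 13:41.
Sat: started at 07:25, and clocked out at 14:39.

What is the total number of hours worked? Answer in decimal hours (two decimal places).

Tue: 10:02–18:39 = 8 h 37 min; less 30 min break → 8 h 7 min
Wed: 09:13–18:13 = 9 h 0 min; less 30 min break → 8 h 30 min
Thu: 11:04–22:48 = 11 h 44 min; less 30 min break → 11 h 14 min
Fri: 05:12–13:41 = 8 h 29 min; less 30 min break → 7 h 59 min
Sat: 07:25–14:39 = 7 h 14 min; less 30 min break → 6 h 44 min
Total: 8 h 7 min + 8 h 30 min + 11 h 14 min + 7 h 59 min + 6 h 44 min = 42 h 34 min.

42.57 hours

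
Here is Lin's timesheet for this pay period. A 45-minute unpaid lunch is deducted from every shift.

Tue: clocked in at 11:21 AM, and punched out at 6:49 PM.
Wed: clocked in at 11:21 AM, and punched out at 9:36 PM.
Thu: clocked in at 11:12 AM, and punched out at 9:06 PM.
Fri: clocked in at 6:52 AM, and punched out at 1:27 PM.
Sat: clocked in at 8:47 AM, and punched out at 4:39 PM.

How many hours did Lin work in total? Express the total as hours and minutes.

Tue: 11:21 AM–6:49 PM = 7 h 28 min; less 45 min break → 6 h 43 min
Wed: 11:21 AM–9:36 PM = 10 h 15 min; less 45 min break → 9 h 30 min
Thu: 11:12 AM–9:06 PM = 9 h 54 min; less 45 min break → 9 h 9 min
Fri: 6:52 AM–1:27 PM = 6 h 35 min; less 45 min break → 5 h 50 min
Sat: 8:47 AM–4:39 PM = 7 h 52 min; less 45 min break → 7 h 7 min
Total: 6 h 43 min + 9 h 30 min + 9 h 9 min + 5 h 50 min + 7 h 7 min = 38 h 19 min.

38 h 19 min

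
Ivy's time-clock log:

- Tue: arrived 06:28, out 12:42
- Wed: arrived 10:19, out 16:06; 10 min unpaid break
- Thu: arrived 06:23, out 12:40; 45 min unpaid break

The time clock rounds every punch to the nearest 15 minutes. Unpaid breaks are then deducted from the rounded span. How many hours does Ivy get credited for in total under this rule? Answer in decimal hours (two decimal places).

17.33 hours

Tue: in 06:28→06:30, out 12:42→12:45; 6 h 15 min
Wed: in 10:19→10:15, out 16:06→16:00; 5 h 45 min − 10 min = 5 h 35 min
Thu: in 06:23→06:30, out 12:40→12:45; 6 h 15 min − 45 min = 5 h 30 min
Total credited: 17 h 20 min.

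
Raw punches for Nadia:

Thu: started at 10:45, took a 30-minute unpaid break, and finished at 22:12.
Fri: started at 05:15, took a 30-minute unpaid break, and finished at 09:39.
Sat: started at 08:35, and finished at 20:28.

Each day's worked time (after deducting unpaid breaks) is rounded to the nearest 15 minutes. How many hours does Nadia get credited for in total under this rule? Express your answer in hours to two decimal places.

Thu: 10:45–22:12 = 11 h 27 min − 30 min = 10 h 57 min → rounds to 11 h 0 min
Fri: 05:15–09:39 = 4 h 24 min − 30 min = 3 h 54 min → rounds to 4 h 0 min
Sat: 08:35–20:28 = 11 h 53 min → rounds to 12 h 0 min
Total credited: 27 h 0 min.

27.00 hours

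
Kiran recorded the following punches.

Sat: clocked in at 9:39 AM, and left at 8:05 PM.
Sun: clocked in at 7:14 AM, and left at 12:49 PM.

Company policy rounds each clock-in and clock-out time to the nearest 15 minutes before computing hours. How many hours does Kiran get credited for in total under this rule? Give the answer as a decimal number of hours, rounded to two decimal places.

15.75 hours

Sat: in 9:39 AM→9:45 AM, out 8:05 PM→8:00 PM; 10 h 15 min
Sun: in 7:14 AM→7:15 AM, out 12:49 PM→12:45 PM; 5 h 30 min
Total credited: 15 h 45 min.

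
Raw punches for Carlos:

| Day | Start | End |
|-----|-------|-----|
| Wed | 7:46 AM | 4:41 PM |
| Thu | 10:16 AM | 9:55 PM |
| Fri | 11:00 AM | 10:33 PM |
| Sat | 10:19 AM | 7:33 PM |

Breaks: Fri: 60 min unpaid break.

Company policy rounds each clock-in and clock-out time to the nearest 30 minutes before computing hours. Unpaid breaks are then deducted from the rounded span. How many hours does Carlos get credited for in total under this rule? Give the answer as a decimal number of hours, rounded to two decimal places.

39.50 hours

Wed: in 7:46 AM→8:00 AM, out 4:41 PM→4:30 PM; 8 h 30 min
Thu: in 10:16 AM→10:30 AM, out 9:55 PM→10:00 PM; 11 h 30 min
Fri: in 11:00 AM→11:00 AM, out 10:33 PM→10:30 PM; 11 h 30 min − 60 min = 10 h 30 min
Sat: in 10:19 AM→10:30 AM, out 7:33 PM→7:30 PM; 9 h 0 min
Total credited: 39 h 30 min.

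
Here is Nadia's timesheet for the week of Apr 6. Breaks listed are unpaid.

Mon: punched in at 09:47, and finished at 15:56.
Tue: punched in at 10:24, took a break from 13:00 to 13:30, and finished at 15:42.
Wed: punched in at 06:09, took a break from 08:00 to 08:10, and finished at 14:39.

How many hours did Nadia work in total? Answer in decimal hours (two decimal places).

19.28 hours

Mon: 09:47–15:56 = 6 h 9 min
Tue: 10:24–15:42 = 5 h 18 min; less 30 min break → 4 h 48 min
Wed: 06:09–14:39 = 8 h 30 min; less 10 min break → 8 h 20 min
Total: 6 h 9 min + 4 h 48 min + 8 h 20 min = 19 h 17 min.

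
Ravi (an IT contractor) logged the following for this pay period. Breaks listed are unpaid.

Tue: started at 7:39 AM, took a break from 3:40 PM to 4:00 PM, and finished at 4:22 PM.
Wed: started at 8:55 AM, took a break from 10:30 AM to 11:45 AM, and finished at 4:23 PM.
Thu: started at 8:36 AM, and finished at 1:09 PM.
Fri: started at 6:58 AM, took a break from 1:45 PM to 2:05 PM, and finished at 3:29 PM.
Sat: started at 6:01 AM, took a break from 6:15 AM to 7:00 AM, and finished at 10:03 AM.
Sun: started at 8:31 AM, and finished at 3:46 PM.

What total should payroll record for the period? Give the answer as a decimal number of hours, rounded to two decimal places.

37.87 hours

Tue: 7:39 AM–4:22 PM = 8 h 43 min; less 20 min break → 8 h 23 min
Wed: 8:55 AM–4:23 PM = 7 h 28 min; less 75 min break → 6 h 13 min
Thu: 8:36 AM–1:09 PM = 4 h 33 min
Fri: 6:58 AM–3:29 PM = 8 h 31 min; less 20 min break → 8 h 11 min
Sat: 6:01 AM–10:03 AM = 4 h 2 min; less 45 min break → 3 h 17 min
Sun: 8:31 AM–3:46 PM = 7 h 15 min
Total: 8 h 23 min + 6 h 13 min + 4 h 33 min + 8 h 11 min + 3 h 17 min + 7 h 15 min = 37 h 52 min.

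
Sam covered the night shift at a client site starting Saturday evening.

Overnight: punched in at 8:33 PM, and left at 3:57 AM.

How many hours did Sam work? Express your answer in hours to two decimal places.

7.40 hours

Overnight: 8:33 PM → midnight = 3 h 27 min; midnight → 3:57 AM = 3 h 57 min; span 7 h 24 min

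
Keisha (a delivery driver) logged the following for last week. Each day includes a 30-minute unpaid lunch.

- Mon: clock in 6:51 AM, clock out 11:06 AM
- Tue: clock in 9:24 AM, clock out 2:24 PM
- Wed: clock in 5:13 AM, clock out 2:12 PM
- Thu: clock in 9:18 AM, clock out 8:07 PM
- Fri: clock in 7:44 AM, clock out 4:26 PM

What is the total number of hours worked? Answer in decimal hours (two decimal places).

35.25 hours

Mon: 6:51 AM–11:06 AM = 4 h 15 min; less 30 min break → 3 h 45 min
Tue: 9:24 AM–2:24 PM = 5 h 0 min; less 30 min break → 4 h 30 min
Wed: 5:13 AM–2:12 PM = 8 h 59 min; less 30 min break → 8 h 29 min
Thu: 9:18 AM–8:07 PM = 10 h 49 min; less 30 min break → 10 h 19 min
Fri: 7:44 AM–4:26 PM = 8 h 42 min; less 30 min break → 8 h 12 min
Total: 3 h 45 min + 4 h 30 min + 8 h 29 min + 10 h 19 min + 8 h 12 min = 35 h 15 min.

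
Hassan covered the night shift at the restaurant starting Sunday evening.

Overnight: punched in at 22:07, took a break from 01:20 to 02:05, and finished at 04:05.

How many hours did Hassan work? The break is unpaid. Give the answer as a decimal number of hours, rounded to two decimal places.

Overnight: 22:07 → midnight = 1 h 53 min; midnight → 04:05 = 4 h 5 min; span 5 h 58 min; less 45 min break → 5 h 13 min

5.22 hours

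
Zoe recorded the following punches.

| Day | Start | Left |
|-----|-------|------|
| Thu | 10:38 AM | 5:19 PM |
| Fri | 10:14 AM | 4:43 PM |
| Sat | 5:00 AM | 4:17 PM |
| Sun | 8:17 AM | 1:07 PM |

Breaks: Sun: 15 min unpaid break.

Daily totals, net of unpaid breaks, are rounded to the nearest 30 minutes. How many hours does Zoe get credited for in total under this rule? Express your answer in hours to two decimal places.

Thu: 10:38 AM–5:19 PM = 6 h 41 min → rounds to 6 h 30 min
Fri: 10:14 AM–4:43 PM = 6 h 29 min → rounds to 6 h 30 min
Sat: 5:00 AM–4:17 PM = 11 h 17 min → rounds to 11 h 30 min
Sun: 8:17 AM–1:07 PM = 4 h 50 min − 15 min = 4 h 35 min → rounds to 4 h 30 min
Total credited: 29 h 0 min.

29.00 hours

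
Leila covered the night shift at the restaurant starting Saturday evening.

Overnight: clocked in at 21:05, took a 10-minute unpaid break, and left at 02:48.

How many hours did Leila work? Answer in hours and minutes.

5 h 33 min

Overnight: 21:05 → midnight = 2 h 55 min; midnight → 02:48 = 2 h 48 min; span 5 h 43 min; less 10 min break → 5 h 33 min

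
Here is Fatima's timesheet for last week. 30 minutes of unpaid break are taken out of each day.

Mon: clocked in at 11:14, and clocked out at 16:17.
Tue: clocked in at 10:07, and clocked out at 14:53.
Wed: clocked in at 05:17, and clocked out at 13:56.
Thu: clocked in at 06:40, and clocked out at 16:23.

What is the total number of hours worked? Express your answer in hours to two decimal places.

26.18 hours

Mon: 11:14–16:17 = 5 h 3 min; less 30 min break → 4 h 33 min
Tue: 10:07–14:53 = 4 h 46 min; less 30 min break → 4 h 16 min
Wed: 05:17–13:56 = 8 h 39 min; less 30 min break → 8 h 9 min
Thu: 06:40–16:23 = 9 h 43 min; less 30 min break → 9 h 13 min
Total: 4 h 33 min + 4 h 16 min + 8 h 9 min + 9 h 13 min = 26 h 11 min.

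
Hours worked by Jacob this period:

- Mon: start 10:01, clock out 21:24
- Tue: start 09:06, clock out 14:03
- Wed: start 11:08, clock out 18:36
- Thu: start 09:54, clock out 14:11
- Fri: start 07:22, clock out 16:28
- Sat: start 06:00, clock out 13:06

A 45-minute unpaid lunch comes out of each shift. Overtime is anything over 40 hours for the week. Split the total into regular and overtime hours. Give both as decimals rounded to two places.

Mon: 10:01–21:24 = 11 h 23 min; less 45 min break → 10 h 38 min
Tue: 09:06–14:03 = 4 h 57 min; less 45 min break → 4 h 12 min
Wed: 11:08–18:36 = 7 h 28 min; less 45 min break → 6 h 43 min
Thu: 09:54–14:11 = 4 h 17 min; less 45 min break → 3 h 32 min
Fri: 07:22–16:28 = 9 h 6 min; less 45 min break → 8 h 21 min
Sat: 06:00–13:06 = 7 h 6 min; less 45 min break → 6 h 21 min
Total worked: 39 h 47 min = 39.78 h.
Threshold 40 h → overtime 0 h 0 min, regular 39 h 47 min.

Regular 39.78 hours, overtime 0.00 hours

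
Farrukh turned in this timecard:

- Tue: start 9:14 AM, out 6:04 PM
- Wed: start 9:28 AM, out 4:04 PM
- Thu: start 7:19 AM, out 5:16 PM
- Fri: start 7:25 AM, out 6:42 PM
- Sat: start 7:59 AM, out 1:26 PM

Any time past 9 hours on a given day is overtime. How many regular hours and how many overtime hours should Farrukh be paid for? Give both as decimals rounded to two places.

Tue: 9:14 AM–6:04 PM = 8 h 50 min
Wed: 9:28 AM–4:04 PM = 6 h 36 min
Thu: 7:19 AM–5:16 PM = 9 h 57 min
Fri: 7:25 AM–6:42 PM = 11 h 17 min
Sat: 7:59 AM–1:26 PM = 5 h 27 min
Tue reg 8 h 50 min / OT 0 h 0 min; Wed reg 6 h 36 min / OT 0 h 0 min; Thu reg 9 h 0 min / OT 0 h 57 min; Fri reg 9 h 0 min / OT 2 h 17 min; Sat reg 5 h 27 min / OT 0 h 0 min.
Totals: regular 38 h 53 min, overtime 3 h 14 min.

Regular 38.88 hours, overtime 3.23 hours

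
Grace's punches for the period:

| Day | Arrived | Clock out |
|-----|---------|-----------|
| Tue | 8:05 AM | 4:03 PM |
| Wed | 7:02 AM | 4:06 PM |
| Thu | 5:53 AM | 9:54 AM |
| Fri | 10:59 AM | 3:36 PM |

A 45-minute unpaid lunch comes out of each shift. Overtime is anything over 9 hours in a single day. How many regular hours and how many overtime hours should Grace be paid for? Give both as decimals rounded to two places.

Regular 22.67 hours, overtime 0.00 hours

Tue: 8:05 AM–4:03 PM = 7 h 58 min; less 45 min break → 7 h 13 min
Wed: 7:02 AM–4:06 PM = 9 h 4 min; less 45 min break → 8 h 19 min
Thu: 5:53 AM–9:54 AM = 4 h 1 min; less 45 min break → 3 h 16 min
Fri: 10:59 AM–3:36 PM = 4 h 37 min; less 45 min break → 3 h 52 min
Tue reg 7 h 13 min / OT 0 h 0 min; Wed reg 8 h 19 min / OT 0 h 0 min; Thu reg 3 h 16 min / OT 0 h 0 min; Fri reg 3 h 52 min / OT 0 h 0 min.
Totals: regular 22 h 40 min, overtime 0 h 0 min.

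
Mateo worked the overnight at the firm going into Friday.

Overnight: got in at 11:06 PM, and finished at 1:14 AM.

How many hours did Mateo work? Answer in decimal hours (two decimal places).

2.13 hours

Overnight: 11:06 PM → midnight = 0 h 54 min; midnight → 1:14 AM = 1 h 14 min; span 2 h 8 min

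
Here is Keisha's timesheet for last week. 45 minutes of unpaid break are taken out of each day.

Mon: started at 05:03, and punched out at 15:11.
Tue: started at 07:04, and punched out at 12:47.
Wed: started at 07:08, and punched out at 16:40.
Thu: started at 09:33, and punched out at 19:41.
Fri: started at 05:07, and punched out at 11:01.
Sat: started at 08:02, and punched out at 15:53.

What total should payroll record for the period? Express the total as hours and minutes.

44 h 46 min

Mon: 05:03–15:11 = 10 h 8 min; less 45 min break → 9 h 23 min
Tue: 07:04–12:47 = 5 h 43 min; less 45 min break → 4 h 58 min
Wed: 07:08–16:40 = 9 h 32 min; less 45 min break → 8 h 47 min
Thu: 09:33–19:41 = 10 h 8 min; less 45 min break → 9 h 23 min
Fri: 05:07–11:01 = 5 h 54 min; less 45 min break → 5 h 9 min
Sat: 08:02–15:53 = 7 h 51 min; less 45 min break → 7 h 6 min
Total: 9 h 23 min + 4 h 58 min + 8 h 47 min + 9 h 23 min + 5 h 9 min + 7 h 6 min = 44 h 46 min.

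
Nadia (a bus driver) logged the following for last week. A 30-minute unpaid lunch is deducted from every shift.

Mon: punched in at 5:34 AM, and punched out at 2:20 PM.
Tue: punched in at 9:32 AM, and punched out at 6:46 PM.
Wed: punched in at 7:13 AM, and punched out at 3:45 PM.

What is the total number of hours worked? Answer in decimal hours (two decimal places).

Mon: 5:34 AM–2:20 PM = 8 h 46 min; less 30 min break → 8 h 16 min
Tue: 9:32 AM–6:46 PM = 9 h 14 min; less 30 min break → 8 h 44 min
Wed: 7:13 AM–3:45 PM = 8 h 32 min; less 30 min break → 8 h 2 min
Total: 8 h 16 min + 8 h 44 min + 8 h 2 min = 25 h 2 min.

25.03 hours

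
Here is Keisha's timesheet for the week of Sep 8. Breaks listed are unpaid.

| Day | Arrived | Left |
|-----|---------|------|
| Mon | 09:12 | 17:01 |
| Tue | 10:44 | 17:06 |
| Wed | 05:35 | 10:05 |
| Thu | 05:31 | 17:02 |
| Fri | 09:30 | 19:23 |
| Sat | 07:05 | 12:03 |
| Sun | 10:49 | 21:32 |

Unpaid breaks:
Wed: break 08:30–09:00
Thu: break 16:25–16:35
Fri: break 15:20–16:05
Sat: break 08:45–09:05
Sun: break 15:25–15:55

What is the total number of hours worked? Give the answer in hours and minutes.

53 h 31 min

Mon: 09:12–17:01 = 7 h 49 min
Tue: 10:44–17:06 = 6 h 22 min
Wed: 05:35–10:05 = 4 h 30 min; less 30 min break → 4 h 0 min
Thu: 05:31–17:02 = 11 h 31 min; less 10 min break → 11 h 21 min
Fri: 09:30–19:23 = 9 h 53 min; less 45 min break → 9 h 8 min
Sat: 07:05–12:03 = 4 h 58 min; less 20 min break → 4 h 38 min
Sun: 10:49–21:32 = 10 h 43 min; less 30 min break → 10 h 13 min
Total: 7 h 49 min + 6 h 22 min + 4 h 0 min + 11 h 21 min + 9 h 8 min + 4 h 38 min + 10 h 13 min = 53 h 31 min.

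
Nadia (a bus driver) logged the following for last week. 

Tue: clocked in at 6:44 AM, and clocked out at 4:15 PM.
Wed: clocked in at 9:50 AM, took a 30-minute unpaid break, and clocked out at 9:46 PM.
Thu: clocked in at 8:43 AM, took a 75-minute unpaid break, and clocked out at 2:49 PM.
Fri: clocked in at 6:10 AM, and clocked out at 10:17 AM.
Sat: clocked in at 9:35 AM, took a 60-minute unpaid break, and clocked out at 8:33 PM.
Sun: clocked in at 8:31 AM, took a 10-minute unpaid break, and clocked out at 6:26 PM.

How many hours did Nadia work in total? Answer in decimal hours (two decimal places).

49.63 hours

Tue: 6:44 AM–4:15 PM = 9 h 31 min
Wed: 9:50 AM–9:46 PM = 11 h 56 min; less 30 min break → 11 h 26 min
Thu: 8:43 AM–2:49 PM = 6 h 6 min; less 75 min break → 4 h 51 min
Fri: 6:10 AM–10:17 AM = 4 h 7 min
Sat: 9:35 AM–8:33 PM = 10 h 58 min; less 60 min break → 9 h 58 min
Sun: 8:31 AM–6:26 PM = 9 h 55 min; less 10 min break → 9 h 45 min
Total: 9 h 31 min + 11 h 26 min + 4 h 51 min + 4 h 7 min + 9 h 58 min + 9 h 45 min = 49 h 38 min.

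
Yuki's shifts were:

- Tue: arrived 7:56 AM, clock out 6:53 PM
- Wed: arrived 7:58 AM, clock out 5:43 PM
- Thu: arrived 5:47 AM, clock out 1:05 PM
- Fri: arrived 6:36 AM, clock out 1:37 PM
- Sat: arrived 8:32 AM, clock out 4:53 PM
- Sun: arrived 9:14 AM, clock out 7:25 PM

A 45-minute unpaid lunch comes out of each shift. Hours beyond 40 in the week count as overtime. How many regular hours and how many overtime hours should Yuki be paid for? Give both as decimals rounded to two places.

Regular 40.00 hours, overtime 9.05 hours

Tue: 7:56 AM–6:53 PM = 10 h 57 min; less 45 min break → 10 h 12 min
Wed: 7:58 AM–5:43 PM = 9 h 45 min; less 45 min break → 9 h 0 min
Thu: 5:47 AM–1:05 PM = 7 h 18 min; less 45 min break → 6 h 33 min
Fri: 6:36 AM–1:37 PM = 7 h 1 min; less 45 min break → 6 h 16 min
Sat: 8:32 AM–4:53 PM = 8 h 21 min; less 45 min break → 7 h 36 min
Sun: 9:14 AM–7:25 PM = 10 h 11 min; less 45 min break → 9 h 26 min
Total worked: 49 h 3 min = 49.05 h.
Threshold 40 h → overtime 9 h 3 min, regular 40 h 0 min.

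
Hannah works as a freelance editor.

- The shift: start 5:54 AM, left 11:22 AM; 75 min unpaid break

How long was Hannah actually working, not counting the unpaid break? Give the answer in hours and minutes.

4 h 13 min

The shift: 5:54 AM–11:22 AM = 5 h 28 min; less 75 min break → 4 h 13 min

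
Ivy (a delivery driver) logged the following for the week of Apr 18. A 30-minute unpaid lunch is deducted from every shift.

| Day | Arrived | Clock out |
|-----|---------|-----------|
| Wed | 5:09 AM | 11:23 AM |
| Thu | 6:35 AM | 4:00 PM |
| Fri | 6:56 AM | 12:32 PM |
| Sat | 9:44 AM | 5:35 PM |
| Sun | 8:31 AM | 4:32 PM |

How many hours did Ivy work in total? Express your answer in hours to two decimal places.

34.62 hours

Wed: 5:09 AM–11:23 AM = 6 h 14 min; less 30 min break → 5 h 44 min
Thu: 6:35 AM–4:00 PM = 9 h 25 min; less 30 min break → 8 h 55 min
Fri: 6:56 AM–12:32 PM = 5 h 36 min; less 30 min break → 5 h 6 min
Sat: 9:44 AM–5:35 PM = 7 h 51 min; less 30 min break → 7 h 21 min
Sun: 8:31 AM–4:32 PM = 8 h 1 min; less 30 min break → 7 h 31 min
Total: 5 h 44 min + 8 h 55 min + 5 h 6 min + 7 h 21 min + 7 h 31 min = 34 h 37 min.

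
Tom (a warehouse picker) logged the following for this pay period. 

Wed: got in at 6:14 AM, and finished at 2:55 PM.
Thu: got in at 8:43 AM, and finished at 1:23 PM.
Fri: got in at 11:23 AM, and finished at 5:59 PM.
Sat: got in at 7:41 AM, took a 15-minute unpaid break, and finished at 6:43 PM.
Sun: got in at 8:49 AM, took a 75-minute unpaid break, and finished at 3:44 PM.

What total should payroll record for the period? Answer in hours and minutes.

36 h 24 min

Wed: 6:14 AM–2:55 PM = 8 h 41 min
Thu: 8:43 AM–1:23 PM = 4 h 40 min
Fri: 11:23 AM–5:59 PM = 6 h 36 min
Sat: 7:41 AM–6:43 PM = 11 h 2 min; less 15 min break → 10 h 47 min
Sun: 8:49 AM–3:44 PM = 6 h 55 min; less 75 min break → 5 h 40 min
Total: 8 h 41 min + 4 h 40 min + 6 h 36 min + 10 h 47 min + 5 h 40 min = 36 h 24 min.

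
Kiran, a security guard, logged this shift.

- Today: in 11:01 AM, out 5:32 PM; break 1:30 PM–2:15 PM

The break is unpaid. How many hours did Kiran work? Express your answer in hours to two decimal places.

Today: 11:01 AM–5:32 PM = 6 h 31 min; less 45 min break → 5 h 46 min

5.77 hours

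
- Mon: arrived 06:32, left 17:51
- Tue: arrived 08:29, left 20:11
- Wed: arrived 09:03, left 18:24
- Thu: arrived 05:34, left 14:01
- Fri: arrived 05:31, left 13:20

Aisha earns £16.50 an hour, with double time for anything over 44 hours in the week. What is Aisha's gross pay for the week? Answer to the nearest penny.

£878.90

Mon: 06:32–17:51 = 11 h 19 min
Tue: 08:29–20:11 = 11 h 42 min
Wed: 09:03–18:24 = 9 h 21 min
Thu: 05:34–14:01 = 8 h 27 min
Fri: 05:31–13:20 = 7 h 49 min
Total worked: 48 h 38 min = 2918 min.
Regular 44 h 0 min = 2640 min at £16.50/h; overtime 4 h 38 min = 278 min at £33.00/h.
Pay = (2640 × £16.50 + 278 × £33.00) ÷ 60 = £878.90.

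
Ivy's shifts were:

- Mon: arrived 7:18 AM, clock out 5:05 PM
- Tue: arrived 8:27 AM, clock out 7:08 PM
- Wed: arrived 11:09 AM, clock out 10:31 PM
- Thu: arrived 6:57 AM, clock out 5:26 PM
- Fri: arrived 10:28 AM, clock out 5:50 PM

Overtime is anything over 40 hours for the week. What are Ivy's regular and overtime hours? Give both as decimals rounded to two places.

Mon: 7:18 AM–5:05 PM = 9 h 47 min
Tue: 8:27 AM–7:08 PM = 10 h 41 min
Wed: 11:09 AM–10:31 PM = 11 h 22 min
Thu: 6:57 AM–5:26 PM = 10 h 29 min
Fri: 10:28 AM–5:50 PM = 7 h 22 min
Total worked: 49 h 41 min = 49.68 h.
Threshold 40 h → overtime 9 h 41 min, regular 40 h 0 min.

Regular 40.00 hours, overtime 9.68 hours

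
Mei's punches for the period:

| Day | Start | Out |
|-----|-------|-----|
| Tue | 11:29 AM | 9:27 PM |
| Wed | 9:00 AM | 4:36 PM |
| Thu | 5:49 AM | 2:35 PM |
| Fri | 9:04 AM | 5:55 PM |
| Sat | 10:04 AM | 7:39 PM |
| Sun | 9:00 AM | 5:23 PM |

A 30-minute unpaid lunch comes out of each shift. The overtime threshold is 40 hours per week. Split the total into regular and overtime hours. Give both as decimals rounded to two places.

Regular 40.00 hours, overtime 10.15 hours

Tue: 11:29 AM–9:27 PM = 9 h 58 min; less 30 min break → 9 h 28 min
Wed: 9:00 AM–4:36 PM = 7 h 36 min; less 30 min break → 7 h 6 min
Thu: 5:49 AM–2:35 PM = 8 h 46 min; less 30 min break → 8 h 16 min
Fri: 9:04 AM–5:55 PM = 8 h 51 min; less 30 min break → 8 h 21 min
Sat: 10:04 AM–7:39 PM = 9 h 35 min; less 30 min break → 9 h 5 min
Sun: 9:00 AM–5:23 PM = 8 h 23 min; less 30 min break → 7 h 53 min
Total worked: 50 h 9 min = 50.15 h.
Threshold 40 h → overtime 10 h 9 min, regular 40 h 0 min.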